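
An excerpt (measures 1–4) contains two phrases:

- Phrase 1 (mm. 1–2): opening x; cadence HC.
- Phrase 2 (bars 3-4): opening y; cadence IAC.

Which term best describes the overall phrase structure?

contrasting period

Phrase 1 ends with a half cadence (weaker) and phrase 2 with an imperfect authentic cadence (stronger): antecedent + consequent = a period.
The two phrases open with different material (x / y), so the period is contrasting.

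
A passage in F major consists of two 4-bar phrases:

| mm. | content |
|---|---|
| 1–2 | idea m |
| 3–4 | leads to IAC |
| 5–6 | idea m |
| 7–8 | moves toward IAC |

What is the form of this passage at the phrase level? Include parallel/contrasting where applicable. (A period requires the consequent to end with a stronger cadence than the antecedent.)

Both phrases have the same opening (m) and the same cadence (imperfect authentic cadence): the second is a restatement, not a consequent, so this is a repeated phrase rather than a period.

repeated phrase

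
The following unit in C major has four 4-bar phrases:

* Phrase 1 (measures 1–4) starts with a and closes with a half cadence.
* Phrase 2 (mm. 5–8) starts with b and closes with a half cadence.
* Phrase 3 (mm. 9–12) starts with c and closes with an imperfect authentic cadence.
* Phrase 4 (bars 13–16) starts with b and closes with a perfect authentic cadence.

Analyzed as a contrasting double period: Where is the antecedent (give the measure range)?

In a double period the four phrases pair into a large antecedent (phrases 1–2, ending half cadence) and a large consequent (phrases 3–4, ending perfect authentic cadence). The antecedent spans mm. 1–8.

measures 1–8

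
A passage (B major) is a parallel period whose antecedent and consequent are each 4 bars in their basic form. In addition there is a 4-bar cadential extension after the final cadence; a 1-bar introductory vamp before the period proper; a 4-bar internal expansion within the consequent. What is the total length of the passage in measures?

17 measures

Basic parallel period: 4 + 4 = 8 bars.
8 (basic form) + 4 (cadential extension) + 1 (introduction) + 4 (internal expansion) = 17.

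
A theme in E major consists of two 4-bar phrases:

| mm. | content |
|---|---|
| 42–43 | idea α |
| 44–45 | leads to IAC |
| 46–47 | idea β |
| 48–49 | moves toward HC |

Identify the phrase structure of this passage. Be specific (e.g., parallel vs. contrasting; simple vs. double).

The second phrase closes with a half cadence, which is not stronger than the first phrase's imperfect authentic cadence; without a weak→strong cadential pair there is no antecedent–consequent relationship, so this is a phrase group rather than a period.

phrase group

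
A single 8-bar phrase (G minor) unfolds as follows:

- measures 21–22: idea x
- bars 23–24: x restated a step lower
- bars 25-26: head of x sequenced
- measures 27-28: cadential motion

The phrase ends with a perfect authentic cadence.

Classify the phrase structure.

Basic idea (bars 21–22) + its repetition (bars 23–24) form the presentation; fragmentation and cadence (mm. 25-28) form the continuation — the 8-bar whole is a sentence.

sentence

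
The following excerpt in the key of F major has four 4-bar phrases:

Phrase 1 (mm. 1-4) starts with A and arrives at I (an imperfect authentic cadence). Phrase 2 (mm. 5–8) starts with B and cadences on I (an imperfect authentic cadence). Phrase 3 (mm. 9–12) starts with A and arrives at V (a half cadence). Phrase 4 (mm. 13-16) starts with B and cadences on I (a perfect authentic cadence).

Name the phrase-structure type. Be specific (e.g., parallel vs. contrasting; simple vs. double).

Four phrases in two halves: the first half (mm. 1–8) ends with an imperfect authentic cadence, the second (bars 9–16) with a perfect authentic cadence — a large antecedent–consequent pair, i.e. a double period.
Phrase 3 begins with the same material as phrase 1, making it parallel.

parallel double period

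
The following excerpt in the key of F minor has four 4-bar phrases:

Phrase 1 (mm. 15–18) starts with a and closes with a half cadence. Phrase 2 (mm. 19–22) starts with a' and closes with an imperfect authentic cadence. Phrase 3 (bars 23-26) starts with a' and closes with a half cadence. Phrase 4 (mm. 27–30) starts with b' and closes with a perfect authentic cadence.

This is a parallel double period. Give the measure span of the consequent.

In a double period the first pair of phrases (ending imperfect authentic cadence) is the large antecedent and the second pair (ending perfect authentic cadence) is the large consequent; the consequent is measures 23–30.

measures 23–30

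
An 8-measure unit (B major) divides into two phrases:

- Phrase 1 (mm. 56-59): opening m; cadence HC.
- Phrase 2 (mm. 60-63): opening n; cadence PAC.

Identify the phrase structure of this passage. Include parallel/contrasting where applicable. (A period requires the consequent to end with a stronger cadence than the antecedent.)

contrasting period

Phrase 1 ends with a half cadence (weaker) and phrase 2 with a perfect authentic cadence (stronger): antecedent + consequent = a period.
The two phrases open with different material (m / n), so the period is contrasting.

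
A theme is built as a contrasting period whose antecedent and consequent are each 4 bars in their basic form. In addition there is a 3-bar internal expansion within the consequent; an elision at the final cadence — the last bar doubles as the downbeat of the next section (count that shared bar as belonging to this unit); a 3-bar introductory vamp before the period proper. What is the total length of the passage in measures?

14 measures

Basic contrasting period: 4 + 4 = 8 bars.
8 (basic form) + 3 (internal expansion) + 3 (introduction) = 14.
The elision shares a bar with the next section but does not change this unit's count.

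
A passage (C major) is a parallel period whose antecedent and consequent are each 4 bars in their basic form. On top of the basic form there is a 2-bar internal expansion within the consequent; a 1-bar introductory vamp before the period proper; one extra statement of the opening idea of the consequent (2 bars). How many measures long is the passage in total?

Basic parallel period: 4 + 4 = 8 bars.
8 (basic form) + 2 (internal expansion) + 1 (introduction) + 2 (extra statement) = 13.

13 measures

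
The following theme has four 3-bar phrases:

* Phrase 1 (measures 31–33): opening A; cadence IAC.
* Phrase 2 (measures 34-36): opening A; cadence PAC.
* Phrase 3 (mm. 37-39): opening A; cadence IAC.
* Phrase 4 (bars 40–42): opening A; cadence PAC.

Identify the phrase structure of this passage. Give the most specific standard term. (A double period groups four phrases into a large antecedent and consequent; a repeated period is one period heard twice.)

repeated period

The cadence pattern IAC–PAC–IAC–PAC is weak–strong twice, and phrases 3–4 restate phrases 1–2: a period heard twice, not a double period (which would end weakly at phrase 2).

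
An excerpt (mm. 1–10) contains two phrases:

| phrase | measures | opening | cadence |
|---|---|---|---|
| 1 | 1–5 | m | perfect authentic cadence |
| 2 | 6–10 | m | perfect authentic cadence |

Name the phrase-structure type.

repeated phrase

Both phrases have the same opening (m) and the same cadence (perfect authentic cadence): the second is a restatement, not a consequent, so this is a repeated phrase rather than a period.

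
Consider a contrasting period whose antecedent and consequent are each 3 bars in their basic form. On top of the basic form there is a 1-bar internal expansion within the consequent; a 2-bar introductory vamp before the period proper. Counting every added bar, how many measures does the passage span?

9 measures

Basic contrasting period: 3 + 3 = 6 bars.
6 (basic form) + 1 (internal expansion) + 2 (introduction) = 9.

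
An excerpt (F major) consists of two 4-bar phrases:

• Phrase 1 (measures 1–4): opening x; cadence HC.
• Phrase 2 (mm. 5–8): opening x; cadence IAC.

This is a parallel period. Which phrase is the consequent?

phrase 2

The phrase ending with the weaker cadence (half cadence) is the antecedent; the one ending more conclusively (imperfect authentic cadence) is the consequent. The consequent is phrase 2.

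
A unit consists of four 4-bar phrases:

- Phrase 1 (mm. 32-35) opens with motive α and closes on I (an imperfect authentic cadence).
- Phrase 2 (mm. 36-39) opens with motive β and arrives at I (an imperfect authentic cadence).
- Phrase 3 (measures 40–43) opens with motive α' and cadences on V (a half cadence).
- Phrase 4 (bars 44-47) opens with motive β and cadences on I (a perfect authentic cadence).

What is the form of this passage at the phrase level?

parallel double period

Four phrases in two halves: the first half (mm. 32–39) ends with an imperfect authentic cadence, the second (bars 40–47) with a perfect authentic cadence — a large antecedent–consequent pair, i.e. a double period.
Phrase 3 begins with the same material as phrase 1, making it parallel.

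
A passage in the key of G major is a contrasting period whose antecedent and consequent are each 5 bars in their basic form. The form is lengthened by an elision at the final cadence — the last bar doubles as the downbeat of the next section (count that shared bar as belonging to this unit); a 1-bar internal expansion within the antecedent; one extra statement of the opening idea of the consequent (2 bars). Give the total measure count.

Basic contrasting period: 5 + 5 = 10 bars.
10 (basic form) + 1 (internal expansion) + 2 (extra statement) = 13.
The elision shares a bar with the next section but does not change this unit's count.

13 measures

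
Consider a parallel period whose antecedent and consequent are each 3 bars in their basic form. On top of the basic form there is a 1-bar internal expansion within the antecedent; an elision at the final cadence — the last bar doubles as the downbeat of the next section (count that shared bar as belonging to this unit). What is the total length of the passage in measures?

7 measures

Basic parallel period: 3 + 3 = 6 bars.
6 (basic form) + 1 (internal expansion) = 7.
The elision shares a bar with the next section but does not change this unit's count.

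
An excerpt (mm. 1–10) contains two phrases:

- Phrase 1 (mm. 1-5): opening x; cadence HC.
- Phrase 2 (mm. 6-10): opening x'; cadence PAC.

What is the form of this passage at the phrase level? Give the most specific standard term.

parallel period

Phrase 1 ends with a half cadence (weaker) and phrase 2 with a perfect authentic cadence (stronger): antecedent + consequent = a period.
The two phrases open with the same material (x / x'), so the period is parallel.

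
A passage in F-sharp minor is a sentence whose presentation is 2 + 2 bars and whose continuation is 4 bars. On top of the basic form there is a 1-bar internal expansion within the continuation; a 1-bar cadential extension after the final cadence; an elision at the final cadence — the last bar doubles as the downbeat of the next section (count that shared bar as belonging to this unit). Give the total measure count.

Basic sentence: 2 + 2 + 4 = 8 bars.
8 (basic form) + 1 (internal expansion) + 1 (cadential extension) = 10.
The elision shares a bar with the next section but does not change this unit's count.

10 measures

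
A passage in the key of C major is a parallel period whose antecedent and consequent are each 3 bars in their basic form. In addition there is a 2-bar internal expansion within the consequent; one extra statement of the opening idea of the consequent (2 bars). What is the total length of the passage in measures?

Basic parallel period: 3 + 3 = 6 bars.
6 (basic form) + 2 (internal expansion) + 2 (extra statement) = 10.

10 measures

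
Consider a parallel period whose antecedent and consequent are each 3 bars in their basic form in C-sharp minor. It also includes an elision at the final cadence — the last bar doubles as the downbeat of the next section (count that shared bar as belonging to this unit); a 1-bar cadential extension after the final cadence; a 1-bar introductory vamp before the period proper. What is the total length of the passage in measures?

Basic parallel period: 3 + 3 = 6 bars.
6 (basic form) + 1 (cadential extension) + 1 (introduction) = 8.
The elision shares a bar with the next section but does not change this unit's count.

8 measures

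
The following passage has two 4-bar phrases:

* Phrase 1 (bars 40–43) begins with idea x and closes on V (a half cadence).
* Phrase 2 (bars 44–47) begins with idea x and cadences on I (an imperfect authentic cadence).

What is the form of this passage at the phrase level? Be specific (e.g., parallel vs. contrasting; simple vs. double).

parallel period

Phrase 1 ends with a half cadence (weaker) and phrase 2 with an imperfect authentic cadence (stronger): antecedent + consequent = a period.
The two phrases open with the same material (x / x), so the period is parallel.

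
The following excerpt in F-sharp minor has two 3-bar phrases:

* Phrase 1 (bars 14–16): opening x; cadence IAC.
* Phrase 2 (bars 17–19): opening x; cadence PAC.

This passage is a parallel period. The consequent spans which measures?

The antecedent is the phrase ending with the weaker cadence (imperfect authentic cadence, phrase 1) and the consequent the one ending more conclusively (perfect authentic cadence, phrase 2); the consequent is mm. 17–19.

measures 17–19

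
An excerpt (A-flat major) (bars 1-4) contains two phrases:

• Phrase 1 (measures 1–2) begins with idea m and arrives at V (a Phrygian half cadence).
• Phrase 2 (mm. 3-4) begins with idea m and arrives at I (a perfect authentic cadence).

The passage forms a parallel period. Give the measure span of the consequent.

measures 3–4

The antecedent is the phrase ending with the weaker cadence (Phrygian half cadence, phrase 1) and the consequent the one ending more conclusively (perfect authentic cadence, phrase 2); the consequent is measures 3–4.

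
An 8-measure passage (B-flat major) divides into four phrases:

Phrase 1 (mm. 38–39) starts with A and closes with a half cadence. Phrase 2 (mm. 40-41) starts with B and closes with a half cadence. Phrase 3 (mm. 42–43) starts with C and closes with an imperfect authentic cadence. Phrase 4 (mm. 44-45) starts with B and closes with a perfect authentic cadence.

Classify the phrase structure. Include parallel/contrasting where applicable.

contrasting double period

Four phrases in two halves: the first half (bars 38–41) ends with a half cadence, the second (measures 42–45) with a perfect authentic cadence — a large antecedent–consequent pair, i.e. a double period.
Phrase 3 begins with different material from phrase 1, making it contrasting.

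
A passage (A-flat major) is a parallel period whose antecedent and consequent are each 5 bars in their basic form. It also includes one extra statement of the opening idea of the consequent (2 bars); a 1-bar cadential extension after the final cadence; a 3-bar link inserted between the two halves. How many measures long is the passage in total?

16 measures

Basic parallel period: 5 + 5 = 10 bars.
10 (basic form) + 2 (extra statement) + 1 (cadential extension) + 3 (link) = 16.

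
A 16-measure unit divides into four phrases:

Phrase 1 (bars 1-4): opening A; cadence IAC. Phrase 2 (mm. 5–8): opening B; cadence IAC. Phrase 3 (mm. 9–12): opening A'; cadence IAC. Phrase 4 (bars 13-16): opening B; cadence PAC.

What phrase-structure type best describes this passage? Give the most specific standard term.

parallel double period

Four phrases in two halves: the first half (mm. 1–8) ends with an imperfect authentic cadence, the second (bars 9–16) with a perfect authentic cadence — a large antecedent–consequent pair, i.e. a double period.
Phrase 3 begins with the same material as phrase 1, making it parallel.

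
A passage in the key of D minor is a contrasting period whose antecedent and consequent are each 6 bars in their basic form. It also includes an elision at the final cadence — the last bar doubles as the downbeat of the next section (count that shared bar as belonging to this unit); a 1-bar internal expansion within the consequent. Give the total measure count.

Basic contrasting period: 6 + 6 = 12 bars.
12 (basic form) + 1 (internal expansion) = 13.
The elision shares a bar with the next section but does not change this unit's count.

13 measures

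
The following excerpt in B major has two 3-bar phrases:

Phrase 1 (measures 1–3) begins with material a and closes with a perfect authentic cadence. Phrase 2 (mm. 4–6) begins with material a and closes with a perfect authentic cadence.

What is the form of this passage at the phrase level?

repeated phrase

Both phrases have the same opening (a) and the same cadence (perfect authentic cadence): the second is a restatement, not a consequent, so this is a repeated phrase rather than a period.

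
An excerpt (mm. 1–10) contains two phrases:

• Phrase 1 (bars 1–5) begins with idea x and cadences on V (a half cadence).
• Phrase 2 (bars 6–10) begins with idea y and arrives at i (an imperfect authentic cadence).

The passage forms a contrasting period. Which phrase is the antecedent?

The phrase ending with the weaker cadence (half cadence) is the antecedent; the one ending more conclusively (imperfect authentic cadence) is the consequent. The antecedent is phrase 1.

phrase 1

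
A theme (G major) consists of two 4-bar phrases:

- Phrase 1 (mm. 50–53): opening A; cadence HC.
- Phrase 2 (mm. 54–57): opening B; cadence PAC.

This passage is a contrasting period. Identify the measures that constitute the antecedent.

measures 50–53

The antecedent is the phrase ending with the weaker cadence (half cadence, phrase 1) and the consequent the one ending more conclusively (perfect authentic cadence, phrase 2); the antecedent is bars 50–53.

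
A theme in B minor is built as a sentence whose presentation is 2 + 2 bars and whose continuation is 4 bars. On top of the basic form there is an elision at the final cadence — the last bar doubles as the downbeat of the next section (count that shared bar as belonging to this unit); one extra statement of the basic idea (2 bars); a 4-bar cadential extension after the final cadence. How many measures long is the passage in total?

14 measures

Basic sentence: 2 + 2 + 4 = 8 bars.
8 (basic form) + 2 (extra statement) + 4 (cadential extension) = 14.
The elision shares a bar with the next section but does not change this unit's count.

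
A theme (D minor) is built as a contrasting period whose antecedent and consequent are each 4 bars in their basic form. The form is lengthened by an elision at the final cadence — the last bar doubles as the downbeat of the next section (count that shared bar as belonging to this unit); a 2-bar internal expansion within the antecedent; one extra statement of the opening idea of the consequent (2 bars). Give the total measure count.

12 measures

Basic contrasting period: 4 + 4 = 8 bars.
8 (basic form) + 2 (internal expansion) + 2 (extra statement) = 12.
The elision shares a bar with the next section but does not change this unit's count.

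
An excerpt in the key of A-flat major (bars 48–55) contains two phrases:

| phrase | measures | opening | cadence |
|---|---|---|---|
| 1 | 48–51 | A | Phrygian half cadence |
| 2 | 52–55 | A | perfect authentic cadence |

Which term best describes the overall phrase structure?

parallel period

Phrase 1 ends with a Phrygian half cadence (weaker) and phrase 2 with a perfect authentic cadence (stronger): antecedent + consequent = a period.
The two phrases open with the same material (A / A), so the period is parallel.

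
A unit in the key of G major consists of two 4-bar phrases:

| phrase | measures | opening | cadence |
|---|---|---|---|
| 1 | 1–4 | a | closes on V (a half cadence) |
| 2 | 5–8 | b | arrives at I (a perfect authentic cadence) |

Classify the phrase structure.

contrasting period

Phrase 1 ends with a half cadence (weaker) and phrase 2 with a perfect authentic cadence (stronger): antecedent + consequent = a period.
The two phrases open with different material (a / b), so the period is contrasting.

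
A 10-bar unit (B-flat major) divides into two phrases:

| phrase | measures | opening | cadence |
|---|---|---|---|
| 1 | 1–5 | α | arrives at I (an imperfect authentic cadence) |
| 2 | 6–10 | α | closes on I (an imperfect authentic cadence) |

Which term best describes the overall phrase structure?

repeated phrase

Both phrases have the same opening (α) and the same cadence (imperfect authentic cadence): the second is a restatement, not a consequent, so this is a repeated phrase rather than a period.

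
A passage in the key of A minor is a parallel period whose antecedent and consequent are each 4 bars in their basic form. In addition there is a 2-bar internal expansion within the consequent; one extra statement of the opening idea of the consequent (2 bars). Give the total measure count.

Basic parallel period: 4 + 4 = 8 bars.
8 (basic form) + 2 (internal expansion) + 2 (extra statement) = 12.

12 measures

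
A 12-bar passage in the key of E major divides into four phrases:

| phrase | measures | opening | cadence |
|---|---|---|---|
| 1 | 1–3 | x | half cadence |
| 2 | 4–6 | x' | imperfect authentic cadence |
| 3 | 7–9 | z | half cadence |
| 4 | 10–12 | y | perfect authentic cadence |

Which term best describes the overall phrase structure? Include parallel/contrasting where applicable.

Four phrases in two halves: the first half (mm. 1–6) ends with an imperfect authentic cadence, the second (mm. 7–12) with a perfect authentic cadence — a large antecedent–consequent pair, i.e. a double period.
Phrase 3 begins with different material from phrase 1, making it contrasting.

contrasting double period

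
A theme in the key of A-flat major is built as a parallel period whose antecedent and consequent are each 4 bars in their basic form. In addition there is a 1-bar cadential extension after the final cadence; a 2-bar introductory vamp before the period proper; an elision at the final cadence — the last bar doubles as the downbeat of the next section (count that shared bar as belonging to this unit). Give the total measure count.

11 measures

Basic parallel period: 4 + 4 = 8 bars.
8 (basic form) + 1 (cadential extension) + 2 (introduction) = 11.
The elision shares a bar with the next section but does not change this unit's count.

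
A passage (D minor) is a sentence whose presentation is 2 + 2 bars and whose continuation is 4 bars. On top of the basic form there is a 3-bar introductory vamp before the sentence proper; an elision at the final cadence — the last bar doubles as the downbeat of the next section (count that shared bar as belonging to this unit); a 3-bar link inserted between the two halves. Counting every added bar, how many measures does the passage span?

Basic sentence: 2 + 2 + 4 = 8 bars.
8 (basic form) + 3 (introduction) + 3 (link) = 14.
The elision shares a bar with the next section but does not change this unit's count.

14 measures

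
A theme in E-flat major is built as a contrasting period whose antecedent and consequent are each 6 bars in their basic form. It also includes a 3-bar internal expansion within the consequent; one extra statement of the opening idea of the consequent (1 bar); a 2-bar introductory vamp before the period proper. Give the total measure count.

18 measures

Basic contrasting period: 6 + 6 = 12 bars.
12 (basic form) + 3 (internal expansion) + 1 (extra statement) + 2 (introduction) = 18.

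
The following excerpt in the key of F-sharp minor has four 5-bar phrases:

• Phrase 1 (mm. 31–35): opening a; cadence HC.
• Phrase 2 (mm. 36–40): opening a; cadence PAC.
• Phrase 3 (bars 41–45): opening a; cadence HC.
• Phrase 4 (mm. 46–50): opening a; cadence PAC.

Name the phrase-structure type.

repeated period

The cadence pattern HC–PAC–HC–PAC is weak–strong twice, and phrases 3–4 restate phrases 1–2: a period heard twice, not a double period (which would end weakly at phrase 2).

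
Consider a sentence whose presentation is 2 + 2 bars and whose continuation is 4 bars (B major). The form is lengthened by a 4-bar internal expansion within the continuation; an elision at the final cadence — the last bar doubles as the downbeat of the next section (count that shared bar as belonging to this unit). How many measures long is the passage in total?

12 measures

Basic sentence: 2 + 2 + 4 = 8 bars.
8 (basic form) + 4 (internal expansion) = 12.
The elision shares a bar with the next section but does not change this unit's count.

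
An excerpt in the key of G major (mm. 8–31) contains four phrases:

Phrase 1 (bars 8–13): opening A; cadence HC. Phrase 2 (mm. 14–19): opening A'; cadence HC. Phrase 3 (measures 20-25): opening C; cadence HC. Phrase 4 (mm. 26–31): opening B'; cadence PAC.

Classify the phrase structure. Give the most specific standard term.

contrasting double period

Four phrases in two halves: the first half (measures 8-19) ends with a half cadence, the second (measures 20-31) with a perfect authentic cadence — a large antecedent–consequent pair, i.e. a double period.
Phrase 3 begins with different material from phrase 1, making it contrasting.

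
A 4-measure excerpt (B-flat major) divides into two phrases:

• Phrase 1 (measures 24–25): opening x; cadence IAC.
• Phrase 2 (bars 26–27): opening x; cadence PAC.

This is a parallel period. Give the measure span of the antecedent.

The phrase ending with the weaker cadence (imperfect authentic cadence) is the antecedent; the one ending more conclusively (perfect authentic cadence) is the consequent. The antecedent is measures 24–25.

measures 24–25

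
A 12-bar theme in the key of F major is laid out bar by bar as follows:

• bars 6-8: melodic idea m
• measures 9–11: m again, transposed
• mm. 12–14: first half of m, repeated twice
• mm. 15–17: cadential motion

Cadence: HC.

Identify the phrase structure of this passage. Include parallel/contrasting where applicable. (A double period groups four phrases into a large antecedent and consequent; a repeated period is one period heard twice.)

Basic idea (measures 6-8) + its repetition (mm. 9–11) form the presentation; fragmentation and cadence (mm. 12–17) form the continuation — the 12-bar whole is a sentence.

sentence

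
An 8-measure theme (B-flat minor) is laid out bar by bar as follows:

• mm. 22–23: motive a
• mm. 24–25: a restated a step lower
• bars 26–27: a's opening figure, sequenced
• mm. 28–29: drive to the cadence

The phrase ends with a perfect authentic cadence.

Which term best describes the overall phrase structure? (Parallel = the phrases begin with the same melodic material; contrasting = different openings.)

Basic idea (bars 22–23) + its repetition (measures 24–25) form the presentation; fragmentation and cadence (mm. 26–29) form the continuation — the 8-bar whole is a sentence.

sentence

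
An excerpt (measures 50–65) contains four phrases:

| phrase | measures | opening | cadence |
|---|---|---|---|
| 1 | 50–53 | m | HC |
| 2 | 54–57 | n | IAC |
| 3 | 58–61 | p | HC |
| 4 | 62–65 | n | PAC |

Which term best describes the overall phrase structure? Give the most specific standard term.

contrasting double period

Four phrases in two halves: the first half (mm. 50–57) ends with an imperfect authentic cadence, the second (mm. 58–65) with a perfect authentic cadence — a large antecedent–consequent pair, i.e. a double period.
Phrase 3 begins with different material from phrase 1, making it contrasting.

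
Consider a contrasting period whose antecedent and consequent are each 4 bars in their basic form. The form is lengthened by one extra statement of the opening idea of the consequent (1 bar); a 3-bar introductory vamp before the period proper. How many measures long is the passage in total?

Basic contrasting period: 4 + 4 = 8 bars.
8 (basic form) + 1 (extra statement) + 3 (introduction) = 12.

12 measures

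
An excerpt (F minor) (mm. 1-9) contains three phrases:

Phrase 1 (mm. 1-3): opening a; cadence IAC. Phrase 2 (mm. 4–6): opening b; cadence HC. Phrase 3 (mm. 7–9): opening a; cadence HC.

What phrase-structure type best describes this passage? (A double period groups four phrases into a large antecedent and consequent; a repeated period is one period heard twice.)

The final phrase closes with a half cadence, which is not stronger than the preceding half cadence; the 3 phrases lack an overall antecedent–consequent design and so form a phrase group.

phrase group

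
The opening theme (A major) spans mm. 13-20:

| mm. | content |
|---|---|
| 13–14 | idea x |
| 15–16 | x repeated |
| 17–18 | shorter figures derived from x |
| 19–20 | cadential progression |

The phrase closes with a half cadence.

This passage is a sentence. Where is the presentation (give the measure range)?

The presentation of a sentence is the basic idea (measures 13–14) plus its repetition (mm. 15–16); the presentation is therefore measures 13-16.

measures 13–16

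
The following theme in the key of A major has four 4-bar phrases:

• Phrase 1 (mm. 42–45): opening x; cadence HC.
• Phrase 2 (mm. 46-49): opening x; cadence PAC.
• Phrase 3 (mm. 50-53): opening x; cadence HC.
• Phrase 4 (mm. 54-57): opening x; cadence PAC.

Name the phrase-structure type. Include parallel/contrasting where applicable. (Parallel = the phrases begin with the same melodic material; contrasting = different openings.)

The cadence pattern HC–PAC–HC–PAC is weak–strong twice, and phrases 3–4 restate phrases 1–2: a period heard twice, not a double period (which would end weakly at phrase 2).

repeated period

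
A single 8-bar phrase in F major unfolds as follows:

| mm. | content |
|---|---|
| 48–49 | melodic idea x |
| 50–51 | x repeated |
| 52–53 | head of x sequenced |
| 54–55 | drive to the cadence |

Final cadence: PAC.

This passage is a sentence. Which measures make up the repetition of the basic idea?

measures 50–51

The presentation of a sentence is the basic idea (mm. 48-49) plus its repetition (mm. 50-51); the repetition of the basic idea is therefore mm. 50–51.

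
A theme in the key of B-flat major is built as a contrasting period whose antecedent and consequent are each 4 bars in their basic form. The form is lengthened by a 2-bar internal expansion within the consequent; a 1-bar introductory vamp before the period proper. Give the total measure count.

Basic contrasting period: 4 + 4 = 8 bars.
8 (basic form) + 2 (internal expansion) + 1 (introduction) = 11.

11 measures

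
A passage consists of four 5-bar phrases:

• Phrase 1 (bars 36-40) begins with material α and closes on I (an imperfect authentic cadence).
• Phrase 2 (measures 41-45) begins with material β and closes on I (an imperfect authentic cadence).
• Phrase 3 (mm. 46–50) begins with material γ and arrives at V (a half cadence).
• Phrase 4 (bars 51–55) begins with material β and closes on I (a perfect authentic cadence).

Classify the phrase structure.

Four phrases in two halves: the first half (measures 36–45) ends with an imperfect authentic cadence, the second (bars 46–55) with a perfect authentic cadence — a large antecedent–consequent pair, i.e. a double period.
Phrase 3 begins with different material from phrase 1, making it contrasting.

contrasting double period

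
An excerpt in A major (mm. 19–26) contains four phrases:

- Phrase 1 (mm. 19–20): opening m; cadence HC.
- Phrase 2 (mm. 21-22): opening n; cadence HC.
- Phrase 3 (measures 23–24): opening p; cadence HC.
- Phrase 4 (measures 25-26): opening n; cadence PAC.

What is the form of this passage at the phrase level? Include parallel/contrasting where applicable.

contrasting double period

Four phrases in two halves: the first half (mm. 19-22) ends with a half cadence, the second (measures 23–26) with a perfect authentic cadence — a large antecedent–consequent pair, i.e. a double period.
Phrase 3 begins with different material from phrase 1, making it contrasting.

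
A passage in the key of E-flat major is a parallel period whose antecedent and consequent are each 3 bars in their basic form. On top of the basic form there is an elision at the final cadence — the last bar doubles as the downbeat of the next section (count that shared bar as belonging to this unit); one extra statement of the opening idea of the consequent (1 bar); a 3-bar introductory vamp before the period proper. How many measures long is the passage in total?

Basic parallel period: 3 + 3 = 6 bars.
6 (basic form) + 1 (extra statement) + 3 (introduction) = 10.
The elision shares a bar with the next section but does not change this unit's count.

10 measures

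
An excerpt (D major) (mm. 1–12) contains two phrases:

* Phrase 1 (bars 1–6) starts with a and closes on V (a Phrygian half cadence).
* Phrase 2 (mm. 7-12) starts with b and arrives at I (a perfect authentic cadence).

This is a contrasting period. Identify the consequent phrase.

The phrase ending with the weaker cadence (Phrygian half cadence) is the antecedent; the one ending more conclusively (perfect authentic cadence) is the consequent. The consequent is phrase 2.

phrase 2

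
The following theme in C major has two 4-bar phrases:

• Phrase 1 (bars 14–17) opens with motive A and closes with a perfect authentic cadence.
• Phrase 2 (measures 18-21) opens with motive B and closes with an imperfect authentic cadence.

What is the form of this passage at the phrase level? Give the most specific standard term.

phrase group

The second phrase closes with an imperfect authentic cadence, which is not stronger than the first phrase's perfect authentic cadence; without a weak→strong cadential pair there is no antecedent–consequent relationship, so this is a phrase group rather than a period.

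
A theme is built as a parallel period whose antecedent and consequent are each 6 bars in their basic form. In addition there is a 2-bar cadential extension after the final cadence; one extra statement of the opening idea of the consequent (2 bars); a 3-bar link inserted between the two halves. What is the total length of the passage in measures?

19 measures

Basic parallel period: 6 + 6 = 12 bars.
12 (basic form) + 2 (cadential extension) + 2 (extra statement) + 3 (link) = 19.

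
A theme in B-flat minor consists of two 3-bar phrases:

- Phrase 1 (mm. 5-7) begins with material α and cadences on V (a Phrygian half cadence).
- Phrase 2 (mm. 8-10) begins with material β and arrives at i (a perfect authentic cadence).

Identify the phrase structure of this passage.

Phrase 1 ends with a Phrygian half cadence (weaker) and phrase 2 with a perfect authentic cadence (stronger): antecedent + consequent = a period.
The two phrases open with different material (α / β), so the period is contrasting.

contrasting period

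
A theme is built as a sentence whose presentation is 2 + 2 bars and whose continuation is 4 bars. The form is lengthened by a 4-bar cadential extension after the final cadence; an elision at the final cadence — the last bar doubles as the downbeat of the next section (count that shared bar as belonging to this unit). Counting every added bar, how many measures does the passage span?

Basic sentence: 2 + 2 + 4 = 8 bars.
8 (basic form) + 4 (cadential extension) = 12.
The elision shares a bar with the next section but does not change this unit's count.

12 measures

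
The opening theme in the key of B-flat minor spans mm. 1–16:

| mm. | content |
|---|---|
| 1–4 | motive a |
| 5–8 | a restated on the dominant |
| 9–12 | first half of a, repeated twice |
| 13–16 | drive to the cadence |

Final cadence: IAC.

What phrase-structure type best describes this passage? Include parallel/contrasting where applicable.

sentence

Basic idea (measures 1–4) + its repetition (bars 5–8) form the presentation; fragmentation and cadence (mm. 9–16) form the continuation — the 16-bar whole is a sentence.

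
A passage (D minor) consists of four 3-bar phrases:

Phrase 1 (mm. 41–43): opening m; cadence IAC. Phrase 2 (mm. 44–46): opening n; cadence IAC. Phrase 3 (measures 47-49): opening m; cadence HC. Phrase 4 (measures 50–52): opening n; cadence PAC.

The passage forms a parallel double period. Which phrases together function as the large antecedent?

In a double period the first pair of phrases (ending imperfect authentic cadence) is the large antecedent and the second pair (ending perfect authentic cadence) is the large consequent; the antecedent is phrases 1 and 2.

phrases 1 and 2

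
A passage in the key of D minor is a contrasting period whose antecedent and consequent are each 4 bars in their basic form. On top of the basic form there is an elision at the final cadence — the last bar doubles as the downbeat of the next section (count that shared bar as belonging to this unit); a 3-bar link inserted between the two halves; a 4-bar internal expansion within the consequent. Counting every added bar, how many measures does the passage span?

15 measures

Basic contrasting period: 4 + 4 = 8 bars.
8 (basic form) + 3 (link) + 4 (internal expansion) = 15.
The elision shares a bar with the next section but does not change this unit's count.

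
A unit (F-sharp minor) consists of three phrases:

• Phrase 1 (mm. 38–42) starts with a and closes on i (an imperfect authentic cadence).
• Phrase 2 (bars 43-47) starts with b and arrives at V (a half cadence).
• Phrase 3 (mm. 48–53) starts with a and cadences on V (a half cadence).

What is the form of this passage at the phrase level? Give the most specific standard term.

The final phrase closes with a half cadence, which is not stronger than the preceding half cadence; the 3 phrases lack an overall antecedent–consequent design and so form a phrase group.

phrase group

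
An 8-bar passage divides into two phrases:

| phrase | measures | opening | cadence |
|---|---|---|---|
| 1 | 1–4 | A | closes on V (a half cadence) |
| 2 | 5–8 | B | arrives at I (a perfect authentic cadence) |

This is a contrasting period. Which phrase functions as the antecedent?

The phrase ending with the weaker cadence (half cadence) is the antecedent; the one ending more conclusively (perfect authentic cadence) is the consequent. The antecedent is phrase 1.

phrase 1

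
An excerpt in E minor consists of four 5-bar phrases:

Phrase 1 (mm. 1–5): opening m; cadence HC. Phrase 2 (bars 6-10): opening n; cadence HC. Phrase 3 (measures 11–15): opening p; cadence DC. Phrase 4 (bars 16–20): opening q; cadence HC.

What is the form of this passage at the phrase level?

Phrase 4 ends with a half cadence, no stronger than phrase 2's half cadence, so the four phrases do not form a double period; nor do phrases 3–4 duplicate 1–2, so it is not a repeated period. With no phrase reaching a conclusive cadence, the passage is a phrase group.

phrase group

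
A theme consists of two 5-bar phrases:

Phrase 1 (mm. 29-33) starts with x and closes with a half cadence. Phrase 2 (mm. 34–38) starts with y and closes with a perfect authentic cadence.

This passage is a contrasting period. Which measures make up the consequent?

The antecedent is the phrase ending with the weaker cadence (half cadence, phrase 1) and the consequent the one ending more conclusively (perfect authentic cadence, phrase 2); the consequent is bars 34-38.

measures 34–38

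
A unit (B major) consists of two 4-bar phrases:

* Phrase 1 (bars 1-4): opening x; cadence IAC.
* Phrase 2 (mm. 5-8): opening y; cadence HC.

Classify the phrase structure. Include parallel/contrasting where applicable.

The second phrase closes with a half cadence, which is not stronger than the first phrase's imperfect authentic cadence; without a weak→strong cadential pair there is no antecedent–consequent relationship, so this is a phrase group rather than a period.

phrase group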